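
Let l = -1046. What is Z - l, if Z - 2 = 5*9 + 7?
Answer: 1100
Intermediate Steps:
Z = 54 (Z = 2 + (5*9 + 7) = 2 + (45 + 7) = 2 + 52 = 54)
Z - l = 54 - 1*(-1046) = 54 + 1046 = 1100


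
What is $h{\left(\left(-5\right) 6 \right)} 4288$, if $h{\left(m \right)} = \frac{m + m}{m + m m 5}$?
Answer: $- \frac{8576}{149} \approx -57.557$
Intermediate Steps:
$h{\left(m \right)} = \frac{2 m}{m + 5 m^{2}}$ ($h{\left(m \right)} = \frac{2 m}{m + m^{2} \cdot 5} = \frac{2 m}{m + 5 m^{2}}$)
$h{\left(\left(-5\right) 6 \right)} 4288 = \frac{2}{1 + 5 \left(\left(-5\right) 6\right)} 4288 = \frac{2}{1 + 5 \left(-30\right)} 4288 = \frac{2}{1 - 150} \cdot 4288 = \frac{2}{-149} \cdot 4288 = 2 \left(- \frac{1}{149}\right) 4288 = \left(- \frac{2}{149}\right) 4288 = - \frac{8576}{149}$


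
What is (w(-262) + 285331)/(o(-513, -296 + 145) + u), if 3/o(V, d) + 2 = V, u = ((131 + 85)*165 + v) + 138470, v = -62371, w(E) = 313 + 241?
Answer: 147230775/57545582 ≈ 2.5585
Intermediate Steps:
w(E) = 554
u = 111739 (u = ((131 + 85)*165 - 62371) + 138470 = (216*165 - 62371) + 138470 = (35640 - 62371) + 138470 = -26731 + 138470 = 111739)
o(V, d) = 3/(-2 + V)
(w(-262) + 285331)/(o(-513, -296 + 145) + u) = (554 + 285331)/(3/(-2 - 513) + 111739) = 285885/(3/(-515) + 111739) = 285885/(3*(-1/515) + 111739) = 285885/(-3/515 + 111739) = 285885/(57545582/515) = 285885*(515/57545582) = 147230775/57545582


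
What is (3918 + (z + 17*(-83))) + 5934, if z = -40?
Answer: 8401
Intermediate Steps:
(3918 + (z + 17*(-83))) + 5934 = (3918 + (-40 + 17*(-83))) + 5934 = (3918 + (-40 - 1411)) + 5934 = (3918 - 1451) + 5934 = 2467 + 5934 = 8401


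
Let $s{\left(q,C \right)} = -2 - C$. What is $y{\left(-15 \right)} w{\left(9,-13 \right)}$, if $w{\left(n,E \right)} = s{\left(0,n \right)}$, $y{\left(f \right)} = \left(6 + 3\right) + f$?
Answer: $66$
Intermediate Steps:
$y{\left(f \right)} = 9 + f$
$w{\left(n,E \right)} = -2 - n$
$y{\left(-15 \right)} w{\left(9,-13 \right)} = \left(9 - 15\right) \left(-2 - 9\right) = - 6 \left(-2 - 9\right) = \left(-6\right) \left(-11\right) = 66$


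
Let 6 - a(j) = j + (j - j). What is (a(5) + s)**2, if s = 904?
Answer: 819025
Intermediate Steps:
a(j) = 6 - j (a(j) = 6 - (j + (j - j)) = 6 - (j + 0) = 6 - j)
(a(5) + s)**2 = ((6 - 1*5) + 904)**2 = ((6 - 5) + 904)**2 = (1 + 904)**2 = 905**2 = 819025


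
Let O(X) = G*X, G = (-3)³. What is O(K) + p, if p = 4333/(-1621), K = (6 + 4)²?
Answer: -4381033/1621 ≈ -2702.7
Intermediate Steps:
G = -27
K = 100 (K = 10² = 100)
p = -4333/1621 (p = 4333*(-1/1621) = -4333/1621 ≈ -2.6730)
O(X) = -27*X
O(K) + p = -27*100 - 4333/1621 = -2700 - 4333/1621 = -4381033/1621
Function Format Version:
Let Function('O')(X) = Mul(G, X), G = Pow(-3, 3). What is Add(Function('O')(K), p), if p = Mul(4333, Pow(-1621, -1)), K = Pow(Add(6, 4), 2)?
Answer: Rational(-4381033, 1621) ≈ -2702.7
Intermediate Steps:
G = -27
K = 100 (K = Pow(10, 2) = 100)
p = Rational(-4333, 1621) (p = Mul(4333, Rational(-1, 1621)) = Rational(-4333, 1621) ≈ -2.6730)
Function('O')(X) = Mul(-27, X)
Add(Function('O')(K), p) = Add(Mul(-27, 100), Rational(-4333, 1621)) = Add(-2700, Rational(-4333, 1621)) = Rational(-4381033, 1621)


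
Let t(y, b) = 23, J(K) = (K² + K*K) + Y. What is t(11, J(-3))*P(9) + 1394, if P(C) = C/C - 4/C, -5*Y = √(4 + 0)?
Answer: 12661/9 ≈ 1406.8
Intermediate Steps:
Y = -⅖ (Y = -√(4 + 0)/5 = -√4/5 = -⅕*2 = -⅖ ≈ -0.40000)
P(C) = 1 - 4/C
J(K) = -⅖ + 2*K² (J(K) = (K² + K*K) - ⅖ = (K² + K²) - ⅖ = 2*K² - ⅖ = -⅖ + 2*K²)
t(11, J(-3))*P(9) + 1394 = 23*((-4 + 9)/9) + 1394 = 23*((⅑)*5) + 1394 = 23*(5/9) + 1394 = 115/9 + 1394 = 12661/9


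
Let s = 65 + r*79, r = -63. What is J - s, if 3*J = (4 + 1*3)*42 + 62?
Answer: 15092/3 ≈ 5030.7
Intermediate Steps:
s = -4912 (s = 65 - 63*79 = 65 - 4977 = -4912)
J = 356/3 (J = ((4 + 1*3)*42 + 62)/3 = ((4 + 3)*42 + 62)/3 = (7*42 + 62)/3 = (294 + 62)/3 = (1/3)*356 = 356/3 ≈ 118.67)
J - s = 356/3 - 1*(-4912) = 356/3 + 4912 = 15092/3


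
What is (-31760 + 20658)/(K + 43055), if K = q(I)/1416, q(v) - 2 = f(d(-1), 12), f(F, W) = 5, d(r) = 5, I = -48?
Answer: -15720432/60965887 ≈ -0.25786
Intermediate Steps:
q(v) = 7 (q(v) = 2 + 5 = 7)
K = 7/1416 ≈ 0.0049435
(-31760 + 20658)/(K + 43055) = (-31760 + 20658)/(7/1416 + 43055) = -11102/60965887/1416 = -11102*1416/60965887 = -15720432/60965887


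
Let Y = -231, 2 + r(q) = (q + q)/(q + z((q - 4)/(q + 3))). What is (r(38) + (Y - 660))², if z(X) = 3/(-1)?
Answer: 972130041/1225 ≈ 7.9358e+5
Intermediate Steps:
z(X) = -3 (z(X) = 3*(-1) = -3)
r(q) = -2 + 2*q/(-3 + q) (r(q) = -2 + (q + q)/(q - 3) = -2 + (2*q)/(-3 + q) = -2 + 2*q/(-3 + q))
(r(38) + (Y - 660))² = (6/(-3 + 38) + (-231 - 660))² = (6/35 - 891)² = (-31179/35)² = 972130041/1225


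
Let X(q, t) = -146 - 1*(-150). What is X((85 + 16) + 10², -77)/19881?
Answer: 4/19881 ≈ 0.00020120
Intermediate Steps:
X(q, t) = 4 (X(q, t) = -146 + 150 = 4)
X((85 + 16) + 10², -77)/19881 = 4/19881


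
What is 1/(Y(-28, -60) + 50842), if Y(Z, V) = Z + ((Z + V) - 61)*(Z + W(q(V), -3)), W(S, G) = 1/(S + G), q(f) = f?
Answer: 63/3464267 ≈ 1.8186e-5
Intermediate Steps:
W(S, G) = 1/(G + S)
Y(Z, V) = Z + (Z + 1/(-3 + V))*(-61 + V + Z) (Y(Z, V) = Z + ((Z + V) - 61)*(Z + 1/(-3 + V)) = Z + ((V + Z) - 61)*(Z + 1/(-3 + V)) = Z + (-61 + V + Z)*(Z + 1/(-3 + V)) = Z + (Z + 1/(-3 + V))*(-61 + V + Z))
1/(Y(-28, -60) + 50842) = 1/((-61 - 60 - 28 - 28*(-3 - 60)*(-60 - 60 - 28))/(-3 - 60) + 50842) = 1/((-61 - 60 - 28 - 28*(-63)*(-148))/(-63) + 50842) = 1/(-(-61 - 60 - 28 - 261072)/63 + 50842) = 1/(-1/63*(-261221) + 50842) = 1/(261221/63 + 50842) = 1/(3464267/63) = 63/3464267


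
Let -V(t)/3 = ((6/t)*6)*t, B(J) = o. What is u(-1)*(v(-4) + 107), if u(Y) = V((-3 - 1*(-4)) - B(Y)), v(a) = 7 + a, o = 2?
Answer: -11880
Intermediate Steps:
B(J) = 2
V(t) = -108 (V(t) = -3*(6/t)*6*t = -3*36/t*t = -3*36 = -108)
u(Y) = -108
u(-1)*(v(-4) + 107) = -108*((7 - 4) + 107) = -108*(3 + 107) = -108*110 = -11880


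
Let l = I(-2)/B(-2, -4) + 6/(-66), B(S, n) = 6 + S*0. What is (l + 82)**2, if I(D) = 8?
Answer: 7546009/1089 ≈ 6929.3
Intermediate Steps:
B(S, n) = 6 (B(S, n) = 6 + 0 = 6)
l = 41/33 (l = 8/6 + 6/(-66) = 8*(1/6) + 6*(-1/66) = 4/3 - 1/11 = 41/33 ≈ 1.2424)
(l + 82)**2 = (41/33 + 82)**2 = (2747/33)**2 = 7546009/1089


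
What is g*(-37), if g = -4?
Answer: 148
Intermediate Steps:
g*(-37) = -4*(-37) = 148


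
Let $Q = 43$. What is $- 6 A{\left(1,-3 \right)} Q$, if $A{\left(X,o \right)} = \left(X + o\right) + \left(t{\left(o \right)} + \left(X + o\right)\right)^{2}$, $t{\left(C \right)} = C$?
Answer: $-5934$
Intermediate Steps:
$A{\left(X,o \right)} = X + o + \left(X + 2 o\right)^{2}$ ($A{\left(X,o \right)} = \left(X + o\right) + \left(o + \left(X + o\right)\right)^{2} = \left(X + o\right) + \left(X + 2 o\right)^{2} = X + o + \left(X + 2 o\right)^{2}$)
$- 6 A{\left(1,-3 \right)} Q = - 6 \left(1 - 3 + \left(1 + 2 \left(-3\right)\right)^{2}\right) 43 = - 6 \left(1 - 3 + \left(1 - 6\right)^{2}\right) 43 = - 6 \left(1 - 3 + \left(-5\right)^{2}\right) 43 = - 6 \left(1 - 3 + 25\right) 43 = \left(-6\right) 23 \cdot 43 = \left(-138\right) 43 = -5934$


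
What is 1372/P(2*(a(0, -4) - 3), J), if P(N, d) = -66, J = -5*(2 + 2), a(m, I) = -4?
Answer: -686/33 ≈ -20.788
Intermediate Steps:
J = -20 (J = -5*4 = -20)
1372/P(2*(a(0, -4) - 3), J) = 1372/(-66) = 1372*(-1/66) = -686/33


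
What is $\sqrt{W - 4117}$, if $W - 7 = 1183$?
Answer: $i \sqrt{2927} \approx 54.102 i$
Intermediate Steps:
$W = 1190$ ($W = 7 + 1183 = 1190$)
$\sqrt{W - 4117} = \sqrt{1190 - 4117} = \sqrt{-2927} = i \sqrt{2927}$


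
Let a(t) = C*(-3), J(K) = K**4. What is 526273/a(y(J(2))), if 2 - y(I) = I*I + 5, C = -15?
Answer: 526273/45 ≈ 11695.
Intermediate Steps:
y(I) = -3 - I**2 (y(I) = 2 - (I*I + 5) = 2 - (I**2 + 5) = 2 - (5 + I**2) = 2 + (-5 - I**2) = -3 - I**2)
a(t) = 45 (a(t) = -15*(-3) = 45)
526273/a(y(J(2))) = 526273/45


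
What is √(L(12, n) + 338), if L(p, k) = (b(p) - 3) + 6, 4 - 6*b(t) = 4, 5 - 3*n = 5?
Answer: √341 ≈ 18.466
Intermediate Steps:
n = 0 (n = 5/3 - ⅓*5 = 5/3 - 5/3 = 0)
b(t) = 0 (b(t) = ⅔ - ⅙*4 = ⅔ - ⅔ = 0)
L(p, k) = 3 (L(p, k) = (0 - 3) + 6 = -3 + 6 = 3)
√(L(12, n) + 338) = √(3 + 338) = √341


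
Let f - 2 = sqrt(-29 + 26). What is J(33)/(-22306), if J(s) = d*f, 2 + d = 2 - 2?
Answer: 2/11153 + I*sqrt(3)/11153 ≈ 0.00017932 + 0.0001553*I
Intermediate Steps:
f = 2 + I*sqrt(3) (f = 2 + sqrt(-29 + 26) = 2 + sqrt(-3) = 2 + I*sqrt(3) ≈ 2.0 + 1.732*I)
d = -2 (d = -2 + (2 - 2) = -2 + 0 = -2)
J(s) = -4 - 2*I*sqrt(3) (J(s) = -2*(2 + I*sqrt(3)) = -4 - 2*I*sqrt(3))
J(33)/(-22306) = (-4 - 2*I*sqrt(3))/(-22306) = (-4 - 2*I*sqrt(3))*(-1/22306) = 2/11153 + I*sqrt(3)/11153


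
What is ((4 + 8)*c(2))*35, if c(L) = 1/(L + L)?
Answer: 105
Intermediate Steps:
c(L) = 1/(2*L)
((4 + 8)*c(2))*35 = ((4 + 8)*((½)/2))*35 = (12*((½)*(½)))*35 = (12*(¼))*35 = 3*35 = 105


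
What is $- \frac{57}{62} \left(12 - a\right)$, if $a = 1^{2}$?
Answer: $- \frac{627}{62} \approx -10.113$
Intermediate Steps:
$a = 1$
$- \frac{57}{62} \left(12 - a\right) = - \frac{57}{62} \left(12 - 1\right) = \left(-57\right) \frac{1}{62} \left(12 - 1\right) = \left(- \frac{57}{62}\right) 11 = - \frac{627}{62}$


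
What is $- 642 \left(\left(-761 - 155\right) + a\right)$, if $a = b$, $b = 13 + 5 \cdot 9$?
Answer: $550836$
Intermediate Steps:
$b = 58$ ($b = 13 + 45 = 58$)
$a = 58$
$- 642 \left(\left(-761 - 155\right) + a\right) = - 642 \left(\left(-761 - 155\right) + 58\right) = - 642 \left(-916 + 58\right) = \left(-642\right) \left(-858\right) = 550836$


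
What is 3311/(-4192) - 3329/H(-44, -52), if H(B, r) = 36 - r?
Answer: -1780817/46112 ≈ -38.619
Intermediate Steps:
3311/(-4192) - 3329/H(-44, -52) = 3311/(-4192) - 3329/(36 - 1*(-52)) = 3311*(-1/4192) - 3329/(36 + 52) = -3311/4192 - 3329/88 = -1780817/46112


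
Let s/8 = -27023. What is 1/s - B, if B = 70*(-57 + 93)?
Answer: -544783681/216184 ≈ -2520.0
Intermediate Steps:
s = -216184 (s = 8*(-27023) = -216184)
B = 2520 (B = 70*36 = 2520)
1/s - B = 1/(-216184) - 1*2520 = -1/216184 - 2520 = -544783681/216184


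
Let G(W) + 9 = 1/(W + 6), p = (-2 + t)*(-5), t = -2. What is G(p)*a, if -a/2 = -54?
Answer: -12582/13 ≈ -967.85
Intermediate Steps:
a = 108 (a = -2*(-54) = 108)
p = 20 (p = (-2 - 2)*(-5) = -4*(-5) = 20)
G(W) = -9 + 1/(6 + W) (G(W) = -9 + 1/(W + 6) = -9 + 1/(6 + W))
G(p)*a = ((-53 - 9*20)/(6 + 20))*108 = ((-53 - 180)/26)*108 = ((1/26)*(-233))*108 = -233/26*108 = -12582/13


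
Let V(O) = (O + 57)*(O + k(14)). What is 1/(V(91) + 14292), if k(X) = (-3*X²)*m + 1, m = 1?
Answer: -1/59116 ≈ -1.6916e-5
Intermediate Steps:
k(X) = 1 - 3*X² (k(X) = -3*X²*1 + 1 = -3*X² + 1 = 1 - 3*X²)
V(O) = (-587 + O)*(57 + O) (V(O) = (O + 57)*(O + (1 - 3*14²)) = (57 + O)*(O + (1 - 3*196)) = (57 + O)*(O + (1 - 588)) = (57 + O)*(O - 587) = (57 + O)*(-587 + O) = (-587 + O)*(57 + O))
1/(V(91) + 14292) = 1/((-33459 + 91² - 530*91) + 14292) = 1/((-33459 + 8281 - 48230) + 14292) = 1/(-73408 + 14292) = 1/(-59116) = -1/59116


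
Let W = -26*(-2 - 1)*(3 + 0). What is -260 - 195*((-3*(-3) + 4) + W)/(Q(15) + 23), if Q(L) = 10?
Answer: -18915/11 ≈ -1719.5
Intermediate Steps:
W = 234 (W = -(-78)*3 = -26*(-9) = 234)
-260 - 195*((-3*(-3) + 4) + W)/(Q(15) + 23) = -260 - 195*((-3*(-3) + 4) + 234)/(10 + 23) = -260 - 195*((9 + 4) + 234)/33 = -260 - 195*(13 + 234)/33 = -260 - 48165/33 = -260 - 195*247/33 = -260 - 16055/11 = -18915/11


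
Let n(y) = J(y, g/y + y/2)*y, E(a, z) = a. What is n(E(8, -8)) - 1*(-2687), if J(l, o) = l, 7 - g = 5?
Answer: 2751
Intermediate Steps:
g = 2 (g = 7 - 1*5 = 7 - 5 = 2)
n(y) = y² (n(y) = y*y = y²)
n(E(8, -8)) - 1*(-2687) = 8² - 1*(-2687) = 64 + 2687 = 2751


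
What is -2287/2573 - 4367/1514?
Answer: -14698809/3895522 ≈ -3.7733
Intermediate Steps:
-2287/2573 - 4367/1514 = -14698809/3895522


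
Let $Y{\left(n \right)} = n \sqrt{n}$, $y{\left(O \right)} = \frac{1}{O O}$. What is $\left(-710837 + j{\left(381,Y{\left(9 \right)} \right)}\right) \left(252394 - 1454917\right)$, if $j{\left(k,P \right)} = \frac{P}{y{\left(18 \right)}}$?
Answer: $844278170547$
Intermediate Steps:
$y{\left(O \right)} = \frac{1}{O^{2}}$
$Y{\left(n \right)} = n^{\frac{3}{2}}$
$j{\left(k,P \right)} = 324 P$ ($j{\left(k,P \right)} = \frac{P}{\frac{1}{324}} = P \frac{1}{\frac{1}{324}} = P 324 = 324 P$)
$\left(-710837 + j{\left(381,Y{\left(9 \right)} \right)}\right) \left(252394 - 1454917\right) = \left(-710837 + 324 \cdot 9^{\frac{3}{2}}\right) \left(252394 - 1454917\right) = \left(-710837 + 324 \cdot 27\right) \left(-1202523\right) = \left(-710837 + 8748\right) \left(-1202523\right) = \left(-702089\right) \left(-1202523\right) = 844278170547$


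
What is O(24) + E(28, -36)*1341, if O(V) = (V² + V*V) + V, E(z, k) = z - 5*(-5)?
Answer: 72249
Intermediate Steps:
E(z, k) = 25 + z (E(z, k) = z + 25 = 25 + z)
O(V) = V + 2*V² (O(V) = (V² + V²) + V = 2*V² + V = V + 2*V²)
O(24) + E(28, -36)*1341 = 24*(1 + 2*24) + (25 + 28)*1341 = 24*(1 + 48) + 53*1341 = 24*49 + 71073 = 1176 + 71073 = 72249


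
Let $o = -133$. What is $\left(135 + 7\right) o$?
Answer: $-18886$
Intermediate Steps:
$\left(135 + 7\right) o = \left(135 + 7\right) \left(-133\right) = 142 \left(-133\right) = -18886$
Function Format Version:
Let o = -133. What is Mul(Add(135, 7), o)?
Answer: -18886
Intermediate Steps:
Mul(Add(135, 7), o) = Mul(Add(135, 7), -133) = Mul(142, -133) = -18886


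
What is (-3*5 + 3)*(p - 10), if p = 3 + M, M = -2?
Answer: 108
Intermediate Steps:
p = 1 (p = 3 - 2 = 1)
(-3*5 + 3)*(p - 10) = (-3*5 + 3)*(1 - 10) = (-15 + 3)*(-9) = -12*(-9) = 108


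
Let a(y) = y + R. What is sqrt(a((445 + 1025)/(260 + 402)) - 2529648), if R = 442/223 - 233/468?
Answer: I*sqrt(83852183562140947265)/5757414 ≈ 1590.5*I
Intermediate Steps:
R = 154897/104364 (R = 442*(1/223) - 233*1/468 = 442/223 - 233/468 = 154897/104364 ≈ 1.4842)
a(y) = 154897/104364 + y (a(y) = y + 154897/104364 = 154897/104364 + y)
sqrt(a((445 + 1025)/(260 + 402)) - 2529648) = sqrt((154897/104364 + (445 + 1025)/(260 + 402)) - 2529648) = sqrt((154897/104364 + 1470/662) - 2529648) = sqrt((154897/104364 + 1470*(1/662)) - 2529648) = sqrt((154897/104364 + 735/331) - 2529648) = sqrt(127978447/34544484 - 2529648) = sqrt(-87385256883185/34544484) = I*sqrt(83852183562140947265)/5757414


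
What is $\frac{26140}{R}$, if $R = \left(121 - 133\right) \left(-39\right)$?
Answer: $\frac{6535}{117} \approx 55.855$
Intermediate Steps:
$R = 468$ ($R = \left(-12\right) \left(-39\right) = 468$)
$\frac{26140}{R} = \frac{26140}{468} = 26140 \cdot \frac{1}{468} = \frac{6535}{117}$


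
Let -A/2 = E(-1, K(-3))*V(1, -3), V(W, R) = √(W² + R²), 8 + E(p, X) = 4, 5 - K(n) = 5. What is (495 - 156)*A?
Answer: 2712*√10 ≈ 8576.1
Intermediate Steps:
K(n) = 0 (K(n) = 5 - 1*5 = 5 - 5 = 0)
E(p, X) = -4 (E(p, X) = -8 + 4 = -4)
V(W, R) = √(R² + W²)
A = 8*√10 (A = -(-8)*√((-3)² + 1²) = -(-8)*√(9 + 1) = -(-8)*√10 = 8*√10 ≈ 25.298)
(495 - 156)*A = (495 - 156)*(8*√10) = 339*(8*√10) = 2712*√10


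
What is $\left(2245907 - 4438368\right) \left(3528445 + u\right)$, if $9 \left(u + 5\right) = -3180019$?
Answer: $- \frac{62651636180801}{9} \approx -6.9613 \cdot 10^{12}$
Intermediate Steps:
$u = - \frac{3180064}{9}$ ($u = -5 + \frac{1}{9} \left(-3180019\right) = -5 - \frac{3180019}{9} = - \frac{3180064}{9} \approx -3.5334 \cdot 10^{5}$)
$\left(2245907 - 4438368\right) \left(3528445 + u\right) = \left(2245907 - 4438368\right) \left(3528445 - \frac{3180064}{9}\right) = \left(-2192461\right) \frac{28575941}{9} = - \frac{62651636180801}{9}$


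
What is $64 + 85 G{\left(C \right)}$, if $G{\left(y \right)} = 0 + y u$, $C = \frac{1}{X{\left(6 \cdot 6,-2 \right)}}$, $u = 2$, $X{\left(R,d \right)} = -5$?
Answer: $30$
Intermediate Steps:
$C = - \frac{1}{5}$ ($C = \frac{1}{-5} = - \frac{1}{5} \approx -0.2$)
$G{\left(y \right)} = 2 y$ ($G{\left(y \right)} = 0 + y 2 = 0 + 2 y = 2 y$)
$64 + 85 G{\left(C \right)} = 64 + 85 \cdot 2 \left(- \frac{1}{5}\right) = 64 + 85 \left(- \frac{2}{5}\right) = 64 - 34 = 30$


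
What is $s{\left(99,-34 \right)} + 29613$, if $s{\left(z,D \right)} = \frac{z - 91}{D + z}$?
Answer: $\frac{1924853}{65} \approx 29613.0$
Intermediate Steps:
$s{\left(z,D \right)} = \frac{-91 + z}{D + z}$
$s{\left(99,-34 \right)} + 29613 = \frac{-91 + 99}{-34 + 99} + 29613 = \frac{1}{65} \cdot 8 + 29613 = \frac{8}{65} + 29613 = \frac{1924853}{65}$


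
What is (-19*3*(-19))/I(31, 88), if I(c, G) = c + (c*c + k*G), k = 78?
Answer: 1083/7856 ≈ 0.13786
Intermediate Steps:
I(c, G) = c + c² + 78*G (I(c, G) = c + (c*c + 78*G) = c + (c² + 78*G) = c + c² + 78*G)
(-19*3*(-19))/I(31, 88) = (-19*3*(-19))/(31 + 31² + 78*88) = (-57*(-19))/(31 + 961 + 6864) = 1083/7856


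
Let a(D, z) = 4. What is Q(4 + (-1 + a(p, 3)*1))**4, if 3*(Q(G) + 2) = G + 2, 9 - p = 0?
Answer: 1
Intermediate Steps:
p = 9 (p = 9 - 1*0 = 9 + 0 = 9)
Q(G) = -4/3 + G/3 (Q(G) = -2 + (G + 2)/3 = -2 + (2 + G)/3 = -2 + (2/3 + G/3) = -4/3 + G/3)
Q(4 + (-1 + a(p, 3)*1))**4 = (-4/3 + (4 + (-1 + 4*1))/3)**4 = (-4/3 + (4 + (-1 + 4))/3)**4 = (-4/3 + (4 + 3)/3)**4 = (-4/3 + (1/3)*7)**4 = (-4/3 + 7/3)**4 = 1**4 = 1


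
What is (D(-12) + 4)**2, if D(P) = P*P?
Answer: 21904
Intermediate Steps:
D(P) = P**2
(D(-12) + 4)**2 = ((-12)**2 + 4)**2 = (144 + 4)**2 = 148**2 = 21904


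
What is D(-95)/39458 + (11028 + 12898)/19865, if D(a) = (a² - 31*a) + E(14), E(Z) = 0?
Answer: 590928079/391916585 ≈ 1.5078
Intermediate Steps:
D(a) = a² - 31*a (D(a) = (a² - 31*a) + 0 = a² - 31*a)
D(-95)/39458 + (11028 + 12898)/19865 = -95*(-31 - 95)/39458 + (11028 + 12898)/19865 = -95*(-126)*(1/39458) + 23926*(1/19865) = 11970*(1/39458) + 23926/19865 = 5985/19729 + 23926/19865 = 590928079/391916585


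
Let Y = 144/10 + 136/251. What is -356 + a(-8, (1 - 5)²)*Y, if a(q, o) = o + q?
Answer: -296764/1255 ≈ -236.47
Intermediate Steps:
Y = 18752/1255 (Y = 144*(⅒) + 136*(1/251) = 72/5 + 136/251 = 18752/1255 ≈ 14.942)
-356 + a(-8, (1 - 5)²)*Y = -356 + ((1 - 5)² - 8)*(18752/1255) = -356 + ((-4)² - 8)*(18752/1255) = -356 + (16 - 8)*(18752/1255) = -356 + 8*(18752/1255) = -356 + 150016/1255 = -296764/1255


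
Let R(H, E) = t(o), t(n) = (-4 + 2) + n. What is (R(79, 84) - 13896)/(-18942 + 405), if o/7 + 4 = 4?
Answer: 13898/18537 ≈ 0.74974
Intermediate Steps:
o = 0 (o = -28 + 7*4 = -28 + 28 = 0)
t(n) = -2 + n
R(H, E) = -2 (R(H, E) = -2 + 0 = -2)
(R(79, 84) - 13896)/(-18942 + 405) = (-2 - 13896)/(-18942 + 405) = -13898/(-18537) = -13898*(-1/18537) = 13898/18537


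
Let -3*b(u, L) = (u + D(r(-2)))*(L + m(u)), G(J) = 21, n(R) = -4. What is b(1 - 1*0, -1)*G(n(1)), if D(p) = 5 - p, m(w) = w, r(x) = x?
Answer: 0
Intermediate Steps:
b(u, L) = -(7 + u)*(L + u)/3 (b(u, L) = -(u + (5 - 1*(-2)))*(L + u)/3 = -(u + (5 + 2))*(L + u)/3 = -(u + 7)*(L + u)/3 = -(7 + u)*(L + u)/3)
b(1 - 1*0, -1)*G(n(1)) = (-7/3*(-1) - 7*(1 - 1*0)/3 - (1 - 1*0)²/3 - ⅓*(-1)*(1 - 1*0))*21 = (7/3 - 7*(1 + 0)/3 - (1 + 0)²/3 - ⅓*(-1)*(1 + 0))*21 = (7/3 - 7/3*1 - ⅓*1² - ⅓*(-1)*1)*21 = (7/3 - 7/3 - ⅓*1 + ⅓)*21 = (7/3 - 7/3 - ⅓ + ⅓)*21 = 0*21 = 0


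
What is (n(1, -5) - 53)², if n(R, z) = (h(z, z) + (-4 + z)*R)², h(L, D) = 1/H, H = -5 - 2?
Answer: 2247001/2401 ≈ 935.86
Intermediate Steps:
H = -7
h(L, D) = -⅐ (h(L, D) = 1/(-7) = 1*(-⅐) = -⅐)
n(R, z) = (-⅐ + R*(-4 + z))² (n(R, z) = (-⅐ + (-4 + z)*R)² = (-⅐ + R*(-4 + z))²)
(n(1, -5) - 53)² = ((-1 - 28*1 + 7*1*(-5))²/49 - 53)² = ((-1 - 28 - 35)²/49 - 53)² = ((1/49)*(-64)² - 53)² = ((1/49)*4096 - 53)² = (4096/49 - 53)² = (1499/49)² = 2247001/2401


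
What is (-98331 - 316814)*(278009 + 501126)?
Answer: -323453999575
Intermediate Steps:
(-98331 - 316814)*(278009 + 501126) = -415145*779135 = -323453999575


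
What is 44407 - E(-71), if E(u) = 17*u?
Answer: 45614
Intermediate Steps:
44407 - E(-71) = 44407 - 17*(-71) = 44407 - 1*(-1207) = 44407 + 1207 = 45614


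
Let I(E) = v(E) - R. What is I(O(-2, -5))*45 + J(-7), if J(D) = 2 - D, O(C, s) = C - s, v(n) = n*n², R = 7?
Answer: 909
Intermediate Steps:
v(n) = n³
I(E) = -7 + E³ (I(E) = E³ - 1*7 = E³ - 7 = -7 + E³)
I(O(-2, -5))*45 + J(-7) = (-7 + (-2 - 1*(-5))³)*45 + (2 - 1*(-7)) = (-7 + (-2 + 5)³)*45 + (2 + 7) = (-7 + 3³)*45 + 9 = (-7 + 27)*45 + 9 = 20*45 + 9 = 900 + 9 = 909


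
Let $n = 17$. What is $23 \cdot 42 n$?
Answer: $16422$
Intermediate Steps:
$23 \cdot 42 n = 23 \cdot 42 \cdot 17 = 966 \cdot 17 = 16422$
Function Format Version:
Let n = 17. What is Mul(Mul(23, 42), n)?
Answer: 16422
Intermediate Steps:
Mul(Mul(23, 42), n) = Mul(Mul(23, 42), 17) = Mul(966, 17) = 16422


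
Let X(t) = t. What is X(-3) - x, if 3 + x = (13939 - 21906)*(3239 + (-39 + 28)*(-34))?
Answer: 28784771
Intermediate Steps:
x = -28784774 (x = -3 + (13939 - 21906)*(3239 + (-39 + 28)*(-34)) = -3 - 7967*(3239 - 11*(-34)) = -3 - 7967*(3239 + 374) = -3 - 7967*3613 = -3 - 28784771 = -28784774)
X(-3) - x = -3 - 1*(-28784774) = -3 + 28784774 = 28784771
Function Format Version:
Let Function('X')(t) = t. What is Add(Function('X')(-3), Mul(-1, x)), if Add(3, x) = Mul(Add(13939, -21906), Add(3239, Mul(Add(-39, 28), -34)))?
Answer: 28784771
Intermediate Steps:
x = -28784774 (x = Add(-3, Mul(Add(13939, -21906), Add(3239, Mul(Add(-39, 28), -34)))) = Add(-3, Mul(-7967, Add(3239, Mul(-11, -34)))) = Add(-3, Mul(-7967, Add(3239, 374))) = Add(-3, Mul(-7967, 3613)) = Add(-3, -28784771) = -28784774)
Add(Function('X')(-3), Mul(-1, x)) = Add(-3, Mul(-1, -28784774)) = Add(-3, 28784774) = 28784771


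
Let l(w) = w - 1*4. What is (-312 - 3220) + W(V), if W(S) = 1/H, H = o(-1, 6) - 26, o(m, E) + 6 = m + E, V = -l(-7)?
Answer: -95365/27 ≈ -3532.0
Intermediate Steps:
l(w) = -4 + w (l(w) = w - 4 = -4 + w)
V = 11 (V = -(-4 - 7) = -1*(-11) = 11)
o(m, E) = -6 + E + m (o(m, E) = -6 + (m + E) = -6 + (E + m) = -6 + E + m)
H = -27 (H = (-6 + 6 - 1) - 26 = -1 - 26 = -27)
W(S) = -1/27 (W(S) = 1/(-27) = -1/27)
(-312 - 3220) + W(V) = (-312 - 3220) - 1/27 = -3532 - 1/27 = -95365/27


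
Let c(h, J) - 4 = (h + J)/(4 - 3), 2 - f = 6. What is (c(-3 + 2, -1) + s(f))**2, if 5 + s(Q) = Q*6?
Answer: 729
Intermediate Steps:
f = -4 (f = 2 - 1*6 = 2 - 6 = -4)
s(Q) = -5 + 6*Q (s(Q) = -5 + Q*6 = -5 + 6*Q)
c(h, J) = 4 + J + h (c(h, J) = 4 + (h + J)/(4 - 3) = 4 + (J + h)/1 = 4 + (J + h)*1 = 4 + (J + h) = 4 + J + h)
(c(-3 + 2, -1) + s(f))**2 = ((4 - 1 + (-3 + 2)) + (-5 + 6*(-4)))**2 = ((4 - 1 - 1) + (-5 - 24))**2 = (2 - 29)**2 = (-27)**2 = 729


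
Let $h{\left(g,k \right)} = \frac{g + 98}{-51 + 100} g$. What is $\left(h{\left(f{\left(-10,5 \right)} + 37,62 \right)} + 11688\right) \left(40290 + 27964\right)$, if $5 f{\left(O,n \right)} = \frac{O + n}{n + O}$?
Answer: $\frac{985829106144}{1225} \approx 8.0476 \cdot 10^{8}$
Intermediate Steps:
$f{\left(O,n \right)} = \frac{1}{5}$ ($f{\left(O,n \right)} = \frac{\left(O + n\right) \frac{1}{n + O}}{5} = \frac{\left(O + n\right) \frac{1}{O + n}}{5} = \frac{1}{5} \cdot 1 = \frac{1}{5}$)
$h{\left(g,k \right)} = g \left(2 + \frac{g}{49}\right)$ ($h{\left(g,k \right)} = \frac{98 + g}{49} g = \left(98 + g\right) \frac{1}{49} g = \left(2 + \frac{g}{49}\right) g = g \left(2 + \frac{g}{49}\right)$)
$\left(h{\left(f{\left(-10,5 \right)} + 37,62 \right)} + 11688\right) \left(40290 + 27964\right) = \left(\frac{\left(\frac{1}{5} + 37\right) \left(98 + \left(\frac{1}{5} + 37\right)\right)}{49} + 11688\right) \left(40290 + 27964\right) = \left(\frac{1}{49} \cdot \frac{186}{5} \left(98 + \frac{186}{5}\right) + 11688\right) 68254 = \left(\frac{1}{49} \cdot \frac{186}{5} \cdot \frac{676}{5} + 11688\right) 68254 = \left(\frac{125736}{1225} + 11688\right) 68254 = \frac{14443536}{1225} \cdot 68254 = \frac{985829106144}{1225}$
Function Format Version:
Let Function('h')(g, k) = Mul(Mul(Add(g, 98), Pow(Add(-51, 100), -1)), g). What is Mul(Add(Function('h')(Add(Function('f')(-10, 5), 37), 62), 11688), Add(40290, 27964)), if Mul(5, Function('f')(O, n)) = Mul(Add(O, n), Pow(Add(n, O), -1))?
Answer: Rational(985829106144, 1225) ≈ 8.0476e+8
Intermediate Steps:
Function('f')(O, n) = Rational(1, 5) (Function('f')(O, n) = Mul(Rational(1, 5), Mul(Add(O, n), Pow(Add(n, O), -1))) = Mul(Rational(1, 5), Mul(Add(O, n), Pow(Add(O, n), -1))) = Mul(Rational(1, 5), 1) = Rational(1, 5))
Function('h')(g, k) = Mul(g, Add(2, Mul(Rational(1, 49), g))) (Function('h')(g, k) = Mul(Mul(Add(98, g), Pow(49, -1)), g) = Mul(Mul(Add(98, g), Rational(1, 49)), g) = Mul(Add(2, Mul(Rational(1, 49), g)), g) = Mul(g, Add(2, Mul(Rational(1, 49), g))))
Mul(Add(Function('h')(Add(Function('f')(-10, 5), 37), 62), 11688), Add(40290, 27964)) = Mul(Add(Mul(Rational(1, 49), Add(Rational(1, 5), 37), Add(98, Add(Rational(1, 5), 37))), 11688), Add(40290, 27964)) = Mul(Add(Mul(Rational(1, 49), Rational(186, 5), Add(98, Rational(186, 5))), 11688), 68254) = Mul(Add(Mul(Rational(1, 49), Rational(186, 5), Rational(676, 5)), 11688), 68254) = Mul(Add(Rational(125736, 1225), 11688), 68254) = Mul(Rational(14443536, 1225), 68254) = Rational(985829106144, 1225)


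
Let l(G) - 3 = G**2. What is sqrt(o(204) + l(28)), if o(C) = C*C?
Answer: sqrt(42403) ≈ 205.92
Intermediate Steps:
l(G) = 3 + G**2
o(C) = C**2
sqrt(o(204) + l(28)) = sqrt(204**2 + (3 + 28**2)) = sqrt(41616 + (3 + 784)) = sqrt(41616 + 787) = sqrt(42403)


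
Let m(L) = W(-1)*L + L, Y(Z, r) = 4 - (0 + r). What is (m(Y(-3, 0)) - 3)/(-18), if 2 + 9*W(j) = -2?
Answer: 7/162 ≈ 0.043210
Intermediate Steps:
W(j) = -4/9 (W(j) = -2/9 + (1/9)*(-2) = -2/9 - 2/9 = -4/9)
Y(Z, r) = 4 - r
m(L) = 5*L/9 (m(L) = -4*L/9 + L = 5*L/9)
(m(Y(-3, 0)) - 3)/(-18) = (5*(4 - 1*0)/9 - 3)/(-18) = -(5*(4 + 0)/9 - 3)/18 = -((5/9)*4 - 3)/18 = -(20/9 - 3)/18 = -1/18*(-7/9) = 7/162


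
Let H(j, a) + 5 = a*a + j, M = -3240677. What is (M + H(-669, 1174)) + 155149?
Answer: -1707926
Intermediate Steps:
H(j, a) = -5 + j + a² (H(j, a) = -5 + (a*a + j) = -5 + (a² + j) = -5 + (j + a²) = -5 + j + a²)
(M + H(-669, 1174)) + 155149 = (-3240677 + (-5 - 669 + 1174²)) + 155149 = (-3240677 + (-5 - 669 + 1378276)) + 155149 = (-3240677 + 1377602) + 155149 = -1863075 + 155149 = -1707926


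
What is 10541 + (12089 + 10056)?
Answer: 32686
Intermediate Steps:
10541 + (12089 + 10056) = 10541 + 22145 = 32686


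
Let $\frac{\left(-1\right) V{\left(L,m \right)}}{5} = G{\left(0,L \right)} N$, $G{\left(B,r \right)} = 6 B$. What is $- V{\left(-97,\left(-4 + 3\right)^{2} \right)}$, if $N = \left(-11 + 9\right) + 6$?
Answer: $0$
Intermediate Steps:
$N = 4$ ($N = -2 + 6 = 4$)
$V{\left(L,m \right)} = 0$ ($V{\left(L,m \right)} = - 5 \cdot 6 \cdot 0 \cdot 4 = - 5 \cdot 0 \cdot 4 = \left(-5\right) 0 = 0$)
$- V{\left(-97,\left(-4 + 3\right)^{2} \right)} = \left(-1\right) 0 = 0$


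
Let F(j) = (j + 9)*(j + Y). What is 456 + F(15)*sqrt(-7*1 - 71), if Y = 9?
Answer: 456 + 576*I*sqrt(78) ≈ 456.0 + 5087.1*I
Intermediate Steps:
F(j) = (9 + j)**2 (F(j) = (j + 9)*(j + 9) = (9 + j)*(9 + j) = (9 + j)**2)
456 + F(15)*sqrt(-7*1 - 71) = 456 + (81 + 15**2 + 18*15)*sqrt(-7*1 - 71) = 456 + (81 + 225 + 270)*sqrt(-7 - 71) = 456 + 576*sqrt(-78) = 456 + 576*(I*sqrt(78)) = 456 + 576*I*sqrt(78)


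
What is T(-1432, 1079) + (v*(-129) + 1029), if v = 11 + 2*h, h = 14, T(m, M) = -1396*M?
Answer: -1510286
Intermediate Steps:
v = 39 (v = 11 + 2*14 = 11 + 28 = 39)
T(-1432, 1079) + (v*(-129) + 1029) = -1396*1079 + (39*(-129) + 1029) = -1506284 + (-5031 + 1029) = -1506284 - 4002 = -1510286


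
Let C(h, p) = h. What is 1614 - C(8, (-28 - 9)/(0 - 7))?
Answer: 1606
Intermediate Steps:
1614 - C(8, (-28 - 9)/(0 - 7)) = 1614 - 1*8 = 1614 - 8 = 1606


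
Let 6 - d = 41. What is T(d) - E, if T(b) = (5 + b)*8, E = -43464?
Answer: 43224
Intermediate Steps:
d = -35 (d = 6 - 1*41 = 6 - 41 = -35)
T(b) = 40 + 8*b
T(d) - E = (40 + 8*(-35)) - 1*(-43464) = (40 - 280) + 43464 = -240 + 43464 = 43224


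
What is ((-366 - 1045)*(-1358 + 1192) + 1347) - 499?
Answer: 235074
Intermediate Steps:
((-366 - 1045)*(-1358 + 1192) + 1347) - 499 = (-1411*(-166) + 1347) - 499 = (234226 + 1347) - 499 = 235573 - 499 = 235074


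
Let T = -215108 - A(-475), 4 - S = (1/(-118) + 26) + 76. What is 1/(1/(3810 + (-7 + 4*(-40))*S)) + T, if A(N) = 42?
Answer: -23007099/118 ≈ -1.9498e+5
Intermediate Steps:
S = -11563/118 (S = 4 - ((1/(-118) + 26) + 76) = 4 - ((-1/118 + 26) + 76) = 4 - (3067/118 + 76) = 4 - 1*12035/118 = 4 - 12035/118 = -11563/118 ≈ -97.992)
T = -215150 (T = -215108 - 1*42 = -215108 - 42 = -215150)
1/(1/(3810 + (-7 + 4*(-40))*S)) + T = 1/(1/(3810 + (-7 + 4*(-40))*(-11563/118))) - 215150 = 1/(1/(3810 + (-7 - 160)*(-11563/118))) - 215150 = 1/(1/(3810 - 167*(-11563/118))) - 215150 = 1/(1/(3810 + 1931021/118)) - 215150 = 1/(1/(2380601/118)) - 215150 = 1/(118/2380601) - 215150 = 2380601/118 - 215150 = -23007099/118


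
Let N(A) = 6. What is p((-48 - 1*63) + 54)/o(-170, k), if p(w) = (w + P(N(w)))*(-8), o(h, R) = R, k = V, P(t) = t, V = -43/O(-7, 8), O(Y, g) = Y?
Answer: 2856/43 ≈ 66.419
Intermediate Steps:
V = 43/7 (V = -43/(-7) = -43*(-⅐) = 43/7 ≈ 6.1429)
k = 43/7 ≈ 6.1429
p(w) = -48 - 8*w (p(w) = (w + 6)*(-8) = (6 + w)*(-8) = -48 - 8*w)
p((-48 - 1*63) + 54)/o(-170, k) = (-48 - 8*((-48 - 1*63) + 54))/(43/7) = (-48 - 8*((-48 - 63) + 54))*(7/43) = (-48 - 8*(-111 + 54))*(7/43) = (-48 - 8*(-57))*(7/43) = (-48 + 456)*(7/43) = 408*(7/43) = 2856/43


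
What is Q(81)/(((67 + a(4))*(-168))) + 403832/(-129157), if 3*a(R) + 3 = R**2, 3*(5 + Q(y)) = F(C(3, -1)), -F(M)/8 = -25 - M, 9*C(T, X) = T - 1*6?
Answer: -6232336153/1990051056 ≈ -3.1317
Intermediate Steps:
C(T, X) = -2/3 + T/9 (C(T, X) = (T - 1*6)/9 = (T - 6)/9 = (-6 + T)/9 = -2/3 + T/9)
F(M) = 200 + 8*M (F(M) = -8*(-25 - M) = 200 + 8*M)
Q(y) = 547/9 (Q(y) = -5 + (200 + 8*(-2/3 + (1/9)*3))/3 = -5 + (200 + 8*(-2/3 + 1/3))/3 = -5 + (200 + 8*(-1/3))/3 = -5 + (200 - 8/3)/3 = -5 + (1/3)*(592/3) = -5 + 592/9 = 547/9)
a(R) = -1 + R**2/3
Q(81)/(((67 + a(4))*(-168))) + 403832/(-129157) = 547/(9*(((67 + (-1 + (1/3)*4**2))*(-168)))) + 403832/(-129157) = 547/(9*(((67 + (-1 + (1/3)*16))*(-168)))) + 403832*(-1/129157) = 547/(9*(((67 + (-1 + 16/3))*(-168)))) - 403832/129157 = 547/(9*(((67 + 13/3)*(-168)))) - 403832/129157 = 547/(9*(((214/3)*(-168)))) - 403832/129157 = (547/9)/(-11984) - 403832/129157 = (547/9)*(-1/11984) - 403832/129157 = -547/107856 - 403832/129157 = -6232336153/1990051056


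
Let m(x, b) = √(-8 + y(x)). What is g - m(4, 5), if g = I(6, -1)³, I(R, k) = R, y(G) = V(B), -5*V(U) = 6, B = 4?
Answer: 216 - I*√230/5 ≈ 216.0 - 3.0331*I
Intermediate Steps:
V(U) = -6/5 (V(U) = -⅕*6 = -6/5)
y(G) = -6/5
g = 216 (g = 6³ = 216)
m(x, b) = I*√230/5 (m(x, b) = √(-8 - 6/5) = √(-46/5) = I*√230/5)
g - m(4, 5) = 216 - I*√230/5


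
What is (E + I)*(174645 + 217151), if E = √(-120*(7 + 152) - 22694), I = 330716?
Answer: 129573205936 + 391796*I*√41774 ≈ 1.2957e+11 + 8.0078e+7*I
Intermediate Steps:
E = I*√41774 (E = √(-120*159 - 22694) = √(-19080 - 22694) = √(-41774) = I*√41774 ≈ 204.39*I)
(E + I)*(174645 + 217151) = (I*√41774 + 330716)*(174645 + 217151) = (330716 + I*√41774)*391796 = 129573205936 + 391796*I*√41774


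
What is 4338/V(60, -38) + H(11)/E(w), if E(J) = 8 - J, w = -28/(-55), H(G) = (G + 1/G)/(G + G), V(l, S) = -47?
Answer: -19645481/213004 ≈ -92.231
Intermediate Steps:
H(G) = (G + 1/G)/(2*G) (H(G) = (G + 1/G)/((2*G)) = (G + 1/G)*(1/(2*G)) = (G + 1/G)/(2*G))
w = 28/55 (w = -28*(-1/55) = 28/55 ≈ 0.50909)
4338/V(60, -38) + H(11)/E(w) = 4338/(-47) + ((1/2)*(1 + 11**2)/11**2)/(8 - 1*28/55) = 4338*(-1/47) + ((1/2)*(1/121)*(1 + 121))/(8 - 28/55) = -4338/47 + ((1/2)*(1/121)*122)/(412/55) = -4338/47 + (61/121)*(55/412) = -4338/47 + 305/4532 = -19645481/213004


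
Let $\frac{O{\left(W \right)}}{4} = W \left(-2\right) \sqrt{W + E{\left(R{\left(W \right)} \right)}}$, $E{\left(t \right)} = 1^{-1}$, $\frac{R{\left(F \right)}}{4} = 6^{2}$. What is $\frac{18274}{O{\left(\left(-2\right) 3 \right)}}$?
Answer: $- \frac{9137 i \sqrt{5}}{120} \approx - 170.26 i$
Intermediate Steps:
$R{\left(F \right)} = 144$ ($R{\left(F \right)} = 4 \cdot 6^{2} = 4 \cdot 36 = 144$)
$E{\left(t \right)} = 1$
$O{\left(W \right)} = - 8 W \sqrt{1 + W}$ ($O{\left(W \right)} = 4 W \left(-2\right) \sqrt{W + 1} = 4 - 2 W \sqrt{1 + W} = 4 \left(- 2 W \sqrt{1 + W}\right) = - 8 W \sqrt{1 + W}$)
$\frac{18274}{O{\left(\left(-2\right) 3 \right)}} = \frac{18274}{\left(-8\right) \left(\left(-2\right) 3\right) \sqrt{1 - 6}} = \frac{18274}{\left(-8\right) \left(-6\right) \sqrt{1 - 6}} = \frac{18274}{\left(-8\right) \left(-6\right) \sqrt{-5}} = \frac{18274}{\left(-8\right) \left(-6\right) i \sqrt{5}} = \frac{18274}{48 i \sqrt{5}} = 18274 \left(- \frac{i \sqrt{5}}{240}\right) = - \frac{9137 i \sqrt{5}}{120}$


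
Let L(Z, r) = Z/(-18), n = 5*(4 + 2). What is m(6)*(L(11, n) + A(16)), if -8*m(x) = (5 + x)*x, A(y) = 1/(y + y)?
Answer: 1837/384 ≈ 4.7839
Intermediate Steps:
n = 30 (n = 5*6 = 30)
A(y) = 1/(2*y)
L(Z, r) = -Z/18 (L(Z, r) = Z*(-1/18) = -Z/18)
m(x) = -x*(5 + x)/8 (m(x) = -(5 + x)*x/8 = -x*(5 + x)/8)
m(6)*(L(11, n) + A(16)) = (-⅛*6*(5 + 6))*(-1/18*11 + (½)/16) = (-⅛*6*11)*(-11/18 + (½)*(1/16)) = -33*(-11/18 + 1/32)/4 = -33/4*(-167/288) = 1837/384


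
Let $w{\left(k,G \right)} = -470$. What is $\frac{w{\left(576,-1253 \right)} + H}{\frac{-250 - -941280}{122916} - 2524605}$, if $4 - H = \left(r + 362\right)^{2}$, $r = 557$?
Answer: $\frac{51933669366}{155156703575} \approx 0.33472$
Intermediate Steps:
$H = -844557$ ($H = 4 - \left(557 + 362\right)^{2} = 4 - 919^{2} = 4 - 844561 = -844557$)
$\frac{w{\left(576,-1253 \right)} + H}{\frac{-250 - -941280}{122916} - 2524605} = \frac{-470 - 844557}{\frac{-250 - -941280}{122916} - 2524605} = - \frac{845027}{\left(-250 + 941280\right) \frac{1}{122916} - 2524605} = - \frac{845027}{941030 \cdot \frac{1}{122916} - 2524605} = - \frac{845027}{\frac{470515}{61458} - 2524605} = - \frac{845027}{- \frac{155156703575}{61458}} = \left(-845027\right) \left(- \frac{61458}{155156703575}\right) = \frac{51933669366}{155156703575}$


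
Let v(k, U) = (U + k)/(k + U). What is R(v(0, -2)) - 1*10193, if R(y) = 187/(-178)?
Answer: -1814541/178 ≈ -10194.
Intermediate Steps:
v(k, U) = 1 (v(k, U) = (U + k)/(U + k) = 1)
R(y) = -187/178 (R(y) = 187*(-1/178) = -187/178)
R(v(0, -2)) - 1*10193 = -187/178 - 1*10193 = -187/178 - 10193 = -1814541/178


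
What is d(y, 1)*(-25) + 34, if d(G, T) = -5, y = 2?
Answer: 159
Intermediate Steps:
d(y, 1)*(-25) + 34 = -5*(-25) + 34 = 125 + 34 = 159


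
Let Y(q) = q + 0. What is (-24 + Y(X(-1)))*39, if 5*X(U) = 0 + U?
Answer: -4719/5 ≈ -943.80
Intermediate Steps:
X(U) = U/5 (X(U) = (0 + U)/5 = U/5)
Y(q) = q
(-24 + Y(X(-1)))*39 = (-24 + (⅕)*(-1))*39 = (-24 - ⅕)*39 = -121/5*39 = -4719/5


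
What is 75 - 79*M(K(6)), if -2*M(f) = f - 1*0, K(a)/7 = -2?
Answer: -478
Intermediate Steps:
K(a) = -14 (K(a) = 7*(-2) = -14)
M(f) = -f/2 (M(f) = -(f - 1*0)/2 = -(f + 0)/2 = -f/2)
75 - 79*M(K(6)) = 75 - (-79)*(-14)/2 = 75 - 79*7 = 75 - 553 = -478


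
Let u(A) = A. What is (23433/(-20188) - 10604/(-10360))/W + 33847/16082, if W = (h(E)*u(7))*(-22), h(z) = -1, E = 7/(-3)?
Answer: 52029597251/24731713160 ≈ 2.1038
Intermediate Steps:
E = -7/3 (E = 7*(-⅓) = -7/3 ≈ -2.3333)
W = 154 (W = -1*7*(-22) = -7*(-22) = 154)
(23433/(-20188) - 10604/(-10360))/W + 33847/16082 = (23433/(-20188) - 10604/(-10360))/154 + 33847/16082 = (23433*(-1/20188) - 10604*(-1/10360))*(1/154) + 33847*(1/16082) = (-23433/20188 + 2651/2590)*(1/154) + 181/86 = -512363/3734780*1/154 + 181/86 = -512363/575156120 + 181/86 = 52029597251/24731713160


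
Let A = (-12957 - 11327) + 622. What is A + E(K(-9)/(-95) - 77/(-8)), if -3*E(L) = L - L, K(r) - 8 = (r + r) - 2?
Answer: -23662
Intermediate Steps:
K(r) = 6 + 2*r (K(r) = 8 + ((r + r) - 2) = 8 + (2*r - 2) = 8 + (-2 + 2*r) = 6 + 2*r)
E(L) = 0 (E(L) = -(L - L)/3 = -1/3*0 = 0)
A = -23662 (A = -24284 + 622 = -23662)
A + E(K(-9)/(-95) - 77/(-8)) = -23662 + 0 = -23662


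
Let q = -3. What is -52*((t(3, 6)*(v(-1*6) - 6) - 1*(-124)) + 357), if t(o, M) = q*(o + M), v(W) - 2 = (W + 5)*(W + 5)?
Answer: -29224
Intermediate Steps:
v(W) = 2 + (5 + W)² (v(W) = 2 + (W + 5)*(W + 5) = 2 + (5 + W)*(5 + W) = 2 + (5 + W)²)
t(o, M) = -3*M - 3*o (t(o, M) = -3*(o + M) = -3*(M + o) = -3*M - 3*o)
-52*((t(3, 6)*(v(-1*6) - 6) - 1*(-124)) + 357) = -52*(((-3*6 - 3*3)*((2 + (5 - 1*6)²) - 6) - 1*(-124)) + 357) = -52*(((-18 - 9)*((2 + (5 - 6)²) - 6) + 124) + 357) = -52*((-27*((2 + (-1)²) - 6) + 124) + 357) = -52*((-27*((2 + 1) - 6) + 124) + 357) = -52*((-27*(3 - 6) + 124) + 357) = -52*((-27*(-3) + 124) + 357) = -52*((81 + 124) + 357) = -52*(205 + 357) = -52*562 = -29224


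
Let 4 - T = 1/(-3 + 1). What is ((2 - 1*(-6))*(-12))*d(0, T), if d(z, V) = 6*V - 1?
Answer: -2496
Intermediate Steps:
T = 9/2 (T = 4 - 1/(-3 + 1) = 4 - 1/(-2) = 4 - 1*(-½) = 4 + ½ = 9/2 ≈ 4.5000)
d(z, V) = -1 + 6*V
((2 - 1*(-6))*(-12))*d(0, T) = ((2 - 1*(-6))*(-12))*(-1 + 6*(9/2)) = ((2 + 6)*(-12))*(-1 + 27) = (8*(-12))*26 = -96*26 = -2496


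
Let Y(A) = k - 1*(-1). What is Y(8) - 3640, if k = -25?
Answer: -3664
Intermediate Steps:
Y(A) = -24 (Y(A) = -25 - 1*(-1) = -25 + 1 = -24)
Y(8) - 3640 = -24 - 3640 = -3664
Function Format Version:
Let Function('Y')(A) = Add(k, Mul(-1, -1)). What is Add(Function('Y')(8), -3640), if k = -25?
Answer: -3664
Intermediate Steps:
Function('Y')(A) = -24 (Function('Y')(A) = Add(-25, Mul(-1, -1)) = Add(-25, 1) = -24)
Add(Function('Y')(8), -3640) = Add(-24, -3640) = -3664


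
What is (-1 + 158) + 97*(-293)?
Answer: -28264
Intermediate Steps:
(-1 + 158) + 97*(-293) = 157 - 28421 = -28264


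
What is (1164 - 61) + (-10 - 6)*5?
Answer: 1023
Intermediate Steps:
(1164 - 61) + (-10 - 6)*5 = 1103 - 16*5 = 1103 - 80 = 1023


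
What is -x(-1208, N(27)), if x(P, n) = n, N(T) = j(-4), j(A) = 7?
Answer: -7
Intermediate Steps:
N(T) = 7
-x(-1208, N(27)) = -1*7 = -7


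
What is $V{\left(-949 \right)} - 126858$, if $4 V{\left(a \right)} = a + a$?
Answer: $- \frac{254665}{2} \approx -1.2733 \cdot 10^{5}$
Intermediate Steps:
$V{\left(a \right)} = \frac{a}{2}$ ($V{\left(a \right)} = \frac{a + a}{4} = \frac{2 a}{4} = \frac{a}{2}$)
$V{\left(-949 \right)} - 126858 = \frac{1}{2} \left(-949\right) - 126858 = - \frac{949}{2} - 126858 = - \frac{254665}{2}$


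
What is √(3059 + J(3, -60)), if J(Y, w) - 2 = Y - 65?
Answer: √2999 ≈ 54.763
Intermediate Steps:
J(Y, w) = -63 + Y (J(Y, w) = 2 + (Y - 65) = 2 + (-65 + Y) = -63 + Y)
√(3059 + J(3, -60)) = √(3059 + (-63 + 3)) = √(3059 - 60) = √2999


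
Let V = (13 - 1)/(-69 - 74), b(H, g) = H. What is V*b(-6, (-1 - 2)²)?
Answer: 72/143 ≈ 0.50350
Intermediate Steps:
V = -12/143 (V = 12/(-143) = 12*(-1/143) = -12/143 ≈ -0.083916)
V*b(-6, (-1 - 2)²) = -12/143*(-6) = 72/143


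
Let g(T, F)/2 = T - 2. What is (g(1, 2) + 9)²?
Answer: 49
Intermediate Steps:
g(T, F) = -4 + 2*T (g(T, F) = 2*(T - 2) = 2*(-2 + T) = -4 + 2*T)
(g(1, 2) + 9)² = ((-4 + 2*1) + 9)² = ((-4 + 2) + 9)² = (-2 + 9)² = 7² = 49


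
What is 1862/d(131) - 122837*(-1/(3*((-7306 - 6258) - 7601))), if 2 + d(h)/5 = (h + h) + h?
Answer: -1434337/1460385 ≈ -0.98216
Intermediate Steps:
d(h) = -10 + 15*h (d(h) = -10 + 5*((h + h) + h) = -10 + 5*(2*h + h) = -10 + 5*(3*h) = -10 + 15*h)
1862/d(131) - 122837*(-1/(3*((-7306 - 6258) - 7601))) = 1862/(-10 + 15*131) - 122837*(-1/(3*((-7306 - 6258) - 7601))) = 1862/(-10 + 1965) - 122837*(-1/(3*(-13564 - 7601))) = 1862/1955 - 122837/((-3*(-21165))) = 1862*(1/1955) - 122837/63495 = 1862/1955 - 122837*1/63495 = 1862/1955 - 122837/63495 = -1434337/1460385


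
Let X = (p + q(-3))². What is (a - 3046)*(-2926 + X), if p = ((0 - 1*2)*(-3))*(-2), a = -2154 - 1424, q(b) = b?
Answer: 17891424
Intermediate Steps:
a = -3578
p = -12 (p = ((0 - 2)*(-3))*(-2) = -2*(-3)*(-2) = 6*(-2) = -12)
X = 225 (X = (-12 - 3)² = (-15)² = 225)
(a - 3046)*(-2926 + X) = (-3578 - 3046)*(-2926 + 225) = -6624*(-2701) = 17891424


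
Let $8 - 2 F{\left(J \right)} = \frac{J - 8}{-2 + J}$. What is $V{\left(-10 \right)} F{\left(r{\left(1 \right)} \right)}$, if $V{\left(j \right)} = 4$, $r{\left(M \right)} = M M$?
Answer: $2$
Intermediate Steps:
$r{\left(M \right)} = M^{2}$
$F{\left(J \right)} = 4 - \frac{-8 + J}{2 \left(-2 + J\right)}$ ($F{\left(J \right)} = 4 - \frac{\left(J - 8\right) \frac{1}{-2 + J}}{2} = 4 - \frac{\left(-8 + J\right) \frac{1}{-2 + J}}{2} = 4 - \frac{\frac{1}{-2 + J} \left(-8 + J\right)}{2} = 4 - \frac{-8 + J}{2 \left(-2 + J\right)}$)
$V{\left(-10 \right)} F{\left(r{\left(1 \right)} \right)} = 4 \frac{-8 + 7 \cdot 1^{2}}{2 \left(-2 + 1^{2}\right)} = 4 \frac{-8 + 7 \cdot 1}{2 \left(-2 + 1\right)} = 4 \frac{-8 + 7}{2 \left(-1\right)} = 4 \cdot \frac{1}{2} \left(-1\right) \left(-1\right) = 4 \cdot \frac{1}{2} = 2$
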